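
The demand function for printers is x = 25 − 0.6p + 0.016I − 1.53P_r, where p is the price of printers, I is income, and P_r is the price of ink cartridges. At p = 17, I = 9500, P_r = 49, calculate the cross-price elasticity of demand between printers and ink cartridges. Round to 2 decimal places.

x = 25 − 0.6(17) + 0.016(9500) − 1.53(49) = 25 − 10.2 + 152 − 74.97 = 91.83.
∂x/∂P_r = −1.53, so E_xy = -1.53·(49/91.83) ≈ -0.82.
E_xy < 0: the goods are complements.

-0.82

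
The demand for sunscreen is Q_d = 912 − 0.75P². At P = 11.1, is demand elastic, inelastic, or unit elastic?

At P = 11.1, Q_d = 819.5925.
dQ_d/dP = −2·0.75·P = −16.65.
Point elasticity E = (dQ_d/dP)·(P/Q_d) = -16.65 × 11.1/819.5925 ≈ -0.225.
|E| ≈ 0.225 < 1, so demand is inelastic.

inelastic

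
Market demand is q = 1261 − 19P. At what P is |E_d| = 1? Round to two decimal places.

33.18

For linear demand q = a − bP, E = −bP/(a − bP). |E| = 1 ⇒ bP = a − bP ⇒ P = a/(2b).
P = 1261/(2·19) ≈ 33.18.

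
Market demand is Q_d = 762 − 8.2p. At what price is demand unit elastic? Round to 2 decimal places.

For linear demand Q_d = a − bp, E = −bp/(a − bp). |E| = 1 ⇒ bp = a − bp ⇒ p = a/(2b).
p = 762/(2·8.2) ≈ 46.46.

46.46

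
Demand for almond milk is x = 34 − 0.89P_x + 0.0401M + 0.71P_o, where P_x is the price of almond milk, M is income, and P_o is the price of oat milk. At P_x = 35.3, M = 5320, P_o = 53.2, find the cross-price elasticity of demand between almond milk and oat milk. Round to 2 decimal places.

0.15

Substituting, x = 34 − 0.89(35.3) + 0.0401(5320) + 0.71(53.2) = 34 − 31.417 + 213.332 + 37.772 = 253.687.
∂x/∂P_o = +0.71, so E_xy = 0.71·(53.2/253.687) ≈ 0.15.
E_xy > 0: the goods are substitutes.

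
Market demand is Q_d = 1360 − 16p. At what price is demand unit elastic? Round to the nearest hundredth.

42.50

For linear demand Q_d = a − bp, E = −bp/(a − bp). |E| = 1 ⇒ bp = a − bp ⇒ p = a/(2b).
p = 1360/(2·16) = 42.50.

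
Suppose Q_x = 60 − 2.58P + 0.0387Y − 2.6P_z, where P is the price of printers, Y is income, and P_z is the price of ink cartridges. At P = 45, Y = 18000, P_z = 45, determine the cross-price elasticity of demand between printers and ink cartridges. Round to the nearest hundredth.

-0.22

Evaluating quantity at (P, Y, P_z) gives Q_x = 60 − 2.58(45) + 0.0387(18000) − 2.6(45) = 60 − 116.1 + 696.6 − 117 = 523.5.
∂Q_x/∂P_z = −2.6, so E_xy = -2.6·(45/523.5) ≈ -0.22.
E_xy < 0: the goods are complements.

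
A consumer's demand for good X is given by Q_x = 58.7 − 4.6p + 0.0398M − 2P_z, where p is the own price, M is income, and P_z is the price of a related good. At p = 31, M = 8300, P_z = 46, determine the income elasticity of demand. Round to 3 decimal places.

First evaluate Q_x: 58.7 − 4.6(31) + 0.0398(8300) − 2(46) = 58.7 − 142.6 + 330.34 − 92 = 154.44.
∂Q_x/∂M = +0.0398, so E_I = 0.0398·(8300/154.44) ≈ 2.139.
E_I > 1: normal good (luxury).

2.139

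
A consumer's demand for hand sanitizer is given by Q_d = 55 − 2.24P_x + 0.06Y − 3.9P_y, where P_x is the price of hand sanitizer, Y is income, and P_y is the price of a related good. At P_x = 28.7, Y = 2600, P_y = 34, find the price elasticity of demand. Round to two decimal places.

-4.56

First evaluate Q_d: 55 − 2.24(28.7) + 0.06(2600) − 3.9(34) = 55 − 64.288 + 156 − 132.6 = 14.112.
∂Q_d/∂P_x = −2.24, so E_p = (−2.24)·(28.7/14.112) ≈ -4.56.
|E_p| > 1: demand is elastic.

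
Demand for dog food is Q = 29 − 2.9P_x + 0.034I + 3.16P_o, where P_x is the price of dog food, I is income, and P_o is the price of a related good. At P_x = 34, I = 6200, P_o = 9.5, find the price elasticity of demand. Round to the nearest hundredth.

-0.58

Evaluating quantity at (P_x, I, P_o) gives Q = 29 − 2.9(34) + 0.034(6200) + 3.16(9.5) = 29 − 98.6 + 210.8 + 30.02 = 171.22.
∂Q/∂P_x = −2.9, so E_p = (−2.9)·(34/171.22) ≈ -0.58.
|E_p| < 1: demand is inelastic.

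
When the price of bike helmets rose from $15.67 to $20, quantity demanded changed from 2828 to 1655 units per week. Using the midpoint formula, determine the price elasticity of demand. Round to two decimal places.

%ΔQ = (1655 − 2828)/[(2828 + 1655)/2] = -1173/2241.5 ≈ -0.5233.
%Δp = (20 − 15.67)/[(15.67 + 20)/2] = 4.33/17.835 ≈ 0.2428.
Arc elasticity E = %ΔQ/%Δp ≈ -0.5233/0.2428 ≈ -2.16.
|E| > 1: demand is elastic over this range.

-2.16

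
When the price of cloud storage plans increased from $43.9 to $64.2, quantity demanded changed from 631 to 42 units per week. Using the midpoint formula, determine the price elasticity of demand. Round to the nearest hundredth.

-4.66

%ΔQ = (42 − 631)/[(631 + 42)/2] = -589/336.5 ≈ -1.7504.
%Δp = (64.2 − 43.9)/[(43.9 + 64.2)/2] = 20.3/54.05 ≈ 0.3756.
Arc elasticity E = %ΔQ/%Δp ≈ -1.7504/0.3756 ≈ -4.66.
|E| > 1: demand is elastic over this range.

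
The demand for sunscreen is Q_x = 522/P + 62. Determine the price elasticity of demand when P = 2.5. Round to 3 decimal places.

-0.771

At P = 2.5, Q_x = 270.8.
dQ_x/dP = −522/P² = −83.52.
Point elasticity E = (dQ_x/dP)·(P/Q_x) = -83.52 × 2.5/270.8 ≈ -0.771.
|E| < 1, so demand is inelastic at this price.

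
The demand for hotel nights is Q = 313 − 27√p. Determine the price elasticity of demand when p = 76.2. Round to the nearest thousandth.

-1.524

At p = 76.2, Q = 77.3099.
dQ/dp = −27/(2√p) = −27/(2·8.7293).
Point elasticity E = (dQ/dp)·(p/Q) = -1.5465 × 76.2/77.3099 ≈ -1.524.
|E| > 1, so demand is elastic at this price.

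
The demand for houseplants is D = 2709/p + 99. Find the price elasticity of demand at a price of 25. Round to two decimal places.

At p = 25, D = 207.36.
dD/dp = −2709/p² = −4.3344.
Point elasticity E = (dD/dp)·(p/D) = -4.3344 × 25/207.36 ≈ -0.52.
|E| < 1, so demand is inelastic at this price.

-0.52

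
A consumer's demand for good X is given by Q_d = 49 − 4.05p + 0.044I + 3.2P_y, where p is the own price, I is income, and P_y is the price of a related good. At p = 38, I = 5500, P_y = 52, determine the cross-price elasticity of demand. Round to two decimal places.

0.55

Q_d = 49 − 4.05(38) + 0.044(5500) + 3.2(52) = 49 − 153.9 + 242 + 166.4 = 303.5.
∂Q_d/∂P_y = +3.2, so E_xy = 3.2·(52/303.5) ≈ 0.55.
E_xy > 0: the goods are substitutes.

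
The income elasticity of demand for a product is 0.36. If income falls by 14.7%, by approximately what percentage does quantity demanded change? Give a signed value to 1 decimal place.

%ΔQ ≈ E × %ΔI = (0.36) × (-14.7%) ≈ -5.3%.

-5.3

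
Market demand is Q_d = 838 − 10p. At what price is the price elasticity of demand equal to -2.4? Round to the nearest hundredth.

Set −bp/(a − bp) = −2.4 ⇒ bp = 2.4(a − bp) ⇒ bp(1+2.4) = 2.4·a.
p = 2.4·838/(10·3.4) ≈ 59.15.

59.15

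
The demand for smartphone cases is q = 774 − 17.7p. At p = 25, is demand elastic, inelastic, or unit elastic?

elastic

At p = 25, q = 331.5.
dq/dp = −17.7.
Point elasticity E = (dq/dp)·(p/q) = -17.7 × 25/331.5 ≈ -1.335.
|E| ≈ 1.335 > 1, so demand is elastic.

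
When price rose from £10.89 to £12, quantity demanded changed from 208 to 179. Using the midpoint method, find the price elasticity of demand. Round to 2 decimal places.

-1.55

%ΔQ = (179 − 208)/[(208 + 179)/2] = -29/193.5 ≈ -0.1499.
%Δp = (12 − 10.89)/[(10.89 + 12)/2] = 1.11/11.445 ≈ 0.0970.
Arc elasticity E = %ΔQ/%Δp ≈ -0.1499/0.0970 ≈ -1.55.
|E| > 1: demand is elastic over this range.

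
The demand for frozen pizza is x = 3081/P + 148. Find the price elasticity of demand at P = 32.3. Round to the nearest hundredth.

-0.39

At P = 32.3, x = 243.387.
dx/dP = −3081/P² = −2.9532.
Point elasticity E = (dx/dP)·(P/x) = -2.9532 × 32.3/243.387 ≈ -0.39.
|E| < 1, so demand is inelastic at this price.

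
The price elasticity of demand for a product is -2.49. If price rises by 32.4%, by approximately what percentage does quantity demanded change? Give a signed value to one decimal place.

%ΔQ ≈ E × %ΔP = (-2.49) × (32.4%) ≈ -80.7%.

-80.7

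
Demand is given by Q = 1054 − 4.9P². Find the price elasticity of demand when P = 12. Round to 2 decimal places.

-4.05

At P = 12, Q = 348.4.
dQ/dP = −2·4.9·P = −117.6.
Point elasticity E = (dQ/dP)·(P/Q) = -117.6 × 12/348.4 ≈ -4.05.
|E| > 1, so demand is elastic at this price.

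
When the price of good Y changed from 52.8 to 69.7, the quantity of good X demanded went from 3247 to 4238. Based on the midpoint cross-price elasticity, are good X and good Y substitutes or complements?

%ΔQ_x = (4238 − 3247)/[(3247+4238)/2] = 991/3742.5 ≈ 0.2648.
%ΔP_y = (69.7 − 52.8)/[(52.8+69.7)/2] ≈ 0.2759.
E_xy = 0.2648/0.2759 ≈ 0.960.
E_xy > 0, so the goods are substitutes.

substitutes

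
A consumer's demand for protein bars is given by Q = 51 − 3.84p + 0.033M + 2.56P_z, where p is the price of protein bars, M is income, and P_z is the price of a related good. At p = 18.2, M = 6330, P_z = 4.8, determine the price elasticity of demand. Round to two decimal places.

Substituting, Q = 51 − 3.84(18.2) + 0.033(6330) + 2.56(4.8) = 51 − 69.888 + 208.89 + 12.288 = 202.29.
∂Q/∂p = −3.84, so E_p = (−3.84)·(18.2/202.29) ≈ -0.35.
|E_p| < 1: demand is inelastic.

-0.35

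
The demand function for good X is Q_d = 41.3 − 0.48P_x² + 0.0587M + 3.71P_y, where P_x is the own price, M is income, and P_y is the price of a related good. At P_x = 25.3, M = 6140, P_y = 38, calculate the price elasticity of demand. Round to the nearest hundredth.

-2.61

Substituting, Q_d = 41.3 − 0.48(25.3)² + 0.0587(6140) + 3.71(38) = 41.3 − 307.2432 + 360.418 + 140.98 = 235.4548.
∂Q_d/∂P_x = −2·0.48·P_x = -24.288, so E_p = -24.288·(25.3/235.4548) ≈ -2.61.
|E_p| > 1: demand is elastic.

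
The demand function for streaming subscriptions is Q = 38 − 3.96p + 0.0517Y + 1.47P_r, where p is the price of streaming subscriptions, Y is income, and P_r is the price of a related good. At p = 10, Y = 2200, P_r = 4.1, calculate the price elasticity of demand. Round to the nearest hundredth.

Q = 38 − 3.96(10) + 0.0517(2200) + 1.47(4.1) = 38 − 39.6 + 113.74 + 6.027 = 118.167.
∂Q/∂p = −3.96, so E_p = (−3.96)·(10/118.167) ≈ -0.34.
|E_p| < 1: demand is inelastic.

-0.34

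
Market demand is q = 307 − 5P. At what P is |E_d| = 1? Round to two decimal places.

30.70

For linear demand q = a − bP, E = −bP/(a − bP). |E| = 1 ⇒ bP = a − bP ⇒ P = a/(2b).
P = 307/(2·5) = 30.70.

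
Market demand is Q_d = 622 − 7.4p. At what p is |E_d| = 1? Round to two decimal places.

For linear demand Q_d = a − bp, E = −bp/(a − bp). |E| = 1 ⇒ bp = a − bp ⇒ p = a/(2b).
p = 622/(2·7.4) ≈ 42.03.

42.03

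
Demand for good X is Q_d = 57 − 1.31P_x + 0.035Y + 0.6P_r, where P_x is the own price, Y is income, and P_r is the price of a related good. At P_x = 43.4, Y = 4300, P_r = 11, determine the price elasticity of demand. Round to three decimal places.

-0.362

Q_d = 57 − 1.31(43.4) + 0.035(4300) + 0.6(11) = 57 − 56.854 + 150.5 + 6.6 = 157.246.
∂Q_d/∂P_x = −1.31, so E_p = (−1.31)·(43.4/157.246) ≈ -0.362.
|E_p| < 1: demand is inelastic.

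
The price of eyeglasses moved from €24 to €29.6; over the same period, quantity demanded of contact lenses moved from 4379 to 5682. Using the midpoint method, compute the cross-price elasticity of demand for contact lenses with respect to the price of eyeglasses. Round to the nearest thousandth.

1.240

%ΔQ_x = (5682 − 4379)/[(4379+5682)/2] = 1303/5030.5 ≈ 0.2590.
%ΔP_y = (29.6 − 24)/[(24+29.6)/2] ≈ 0.2090.
E_xy = 0.2590/0.2090 ≈ 1.240.
E_xy > 0, so contact lenses and eyeglasses are substitutes.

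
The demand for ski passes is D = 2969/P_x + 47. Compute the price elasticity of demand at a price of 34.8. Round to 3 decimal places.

At P_x = 34.8, D = 132.3161.
dD/dP_x = −2969/P_x² = −2.4516.
Point elasticity E = (dD/dP_x)·(P_x/D) = -2.4516 × 34.8/132.3161 ≈ -0.645.
|E| < 1, so demand is inelastic at this price.

-0.645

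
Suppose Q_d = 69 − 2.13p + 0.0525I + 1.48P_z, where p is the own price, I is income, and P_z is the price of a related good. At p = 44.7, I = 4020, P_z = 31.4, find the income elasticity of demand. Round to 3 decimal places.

0.912

Q_d = 69 − 2.13(44.7) + 0.0525(4020) + 1.48(31.4) = 69 − 95.211 + 211.05 + 46.472 = 231.311.
∂Q_d/∂I = +0.0525, so E_I = 0.0525·(4020/231.311) ≈ 0.912.
E_I ∈ (0,1): normal good (necessity).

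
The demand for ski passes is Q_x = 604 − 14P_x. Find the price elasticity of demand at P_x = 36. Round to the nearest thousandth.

At P_x = 36, Q_x = 100.
dQ_x/dP_x = −14.
Point elasticity E = (dQ_x/dP_x)·(P_x/Q_x) = -14 × 36/100 ≈ -5.040.
|E| > 1, so demand is elastic at this price.

-5.040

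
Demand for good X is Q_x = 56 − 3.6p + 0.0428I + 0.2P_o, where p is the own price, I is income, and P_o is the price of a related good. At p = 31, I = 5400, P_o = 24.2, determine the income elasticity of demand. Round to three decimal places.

1.281

Substituting, Q_x = 56 − 3.6(31) + 0.0428(5400) + 0.2(24.2) = 56 − 111.6 + 231.12 + 4.84 = 180.36.
∂Q_x/∂I = +0.0428, so E_I = 0.0428·(5400/180.36) ≈ 1.281.
E_I > 1: normal good (luxury).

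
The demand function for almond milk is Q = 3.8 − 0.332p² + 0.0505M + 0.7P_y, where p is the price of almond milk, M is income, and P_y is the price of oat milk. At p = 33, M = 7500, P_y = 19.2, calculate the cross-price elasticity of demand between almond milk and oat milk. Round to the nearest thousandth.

0.390

Q = 3.8 − 0.332(33)² + 0.0505(7500) + 0.7(19.2) = 3.8 − 361.548 + 378.75 + 13.44 = 34.442.
∂Q/∂P_y = +0.7, so E_xy = 0.7·(19.2/34.442) ≈ 0.390.
E_xy > 0: the goods are substitutes.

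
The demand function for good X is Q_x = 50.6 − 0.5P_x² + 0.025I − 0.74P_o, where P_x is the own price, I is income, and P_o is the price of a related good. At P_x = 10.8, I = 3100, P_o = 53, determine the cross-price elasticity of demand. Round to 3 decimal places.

Q_x = 50.6 − 0.5(10.8)² + 0.025(3100) − 0.74(53) = 50.6 − 58.32 + 77.5 − 39.22 = 30.56.
∂Q_x/∂P_o = −0.74, so E_xy = -0.74·(53/30.56) ≈ -1.283.
E_xy < 0: the goods are complements.

-1.283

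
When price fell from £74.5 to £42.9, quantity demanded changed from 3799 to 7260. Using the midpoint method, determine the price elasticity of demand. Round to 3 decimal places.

%ΔQ = (7260 − 3799)/[(3799 + 7260)/2] = 3461/5529.5 ≈ 0.6259.
%ΔP = (42.9 − 74.5)/[(74.5 + 42.9)/2] = -31.6/58.7 ≈ -0.5383.
Arc elasticity E = %ΔQ/%ΔP ≈ 0.6259/-0.5383 ≈ -1.163.
|E| > 1: demand is elastic over this range.

-1.163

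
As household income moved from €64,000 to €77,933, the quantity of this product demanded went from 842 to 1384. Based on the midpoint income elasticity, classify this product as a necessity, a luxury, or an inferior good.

luxury

%ΔQ = (1384 − 842)/[(842+1384)/2] = 542/1113 ≈ 0.4870.
%ΔI = (77,933 − 64,000)/[(64,000+77,933)/2] = 13933/70966.5 ≈ 0.1963.
E_I = %ΔQ/%ΔI ≈ 2.480.
E_I > 1: normal good (luxury).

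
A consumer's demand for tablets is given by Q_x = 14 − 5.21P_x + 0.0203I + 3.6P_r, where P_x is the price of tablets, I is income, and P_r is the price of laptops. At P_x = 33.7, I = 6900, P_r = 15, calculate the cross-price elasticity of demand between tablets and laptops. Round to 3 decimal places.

1.662

Q_x = 14 − 5.21(33.7) + 0.0203(6900) + 3.6(15) = 14 − 175.577 + 140.07 + 54 = 32.493.
∂Q_x/∂P_r = +3.6, so E_xy = 3.6·(15/32.493) ≈ 1.662.
E_xy > 0: the goods are substitutes.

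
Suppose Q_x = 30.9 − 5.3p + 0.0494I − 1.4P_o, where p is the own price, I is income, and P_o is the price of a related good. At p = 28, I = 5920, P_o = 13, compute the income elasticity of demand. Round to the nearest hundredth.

Substituting, Q_x = 30.9 − 5.3(28) + 0.0494(5920) − 1.4(13) = 30.9 − 148.4 + 292.448 − 18.2 = 156.748.
∂Q_x/∂I = +0.0494, so E_I = 0.0494·(5920/156.748) ≈ 1.87.
E_I > 1: normal good (luxury).

1.87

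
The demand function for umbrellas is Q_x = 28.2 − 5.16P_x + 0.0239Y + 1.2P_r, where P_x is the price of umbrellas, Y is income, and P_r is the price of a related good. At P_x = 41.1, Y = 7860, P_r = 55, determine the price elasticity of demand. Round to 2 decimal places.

-3.03

Q_x = 28.2 − 5.16(41.1) + 0.0239(7860) + 1.2(55) = 28.2 − 212.076 + 187.854 + 66 = 69.978.
∂Q_x/∂P_x = −5.16, so E_p = (−5.16)·(41.1/69.978) ≈ -3.03.
|E_p| > 1: demand is elastic.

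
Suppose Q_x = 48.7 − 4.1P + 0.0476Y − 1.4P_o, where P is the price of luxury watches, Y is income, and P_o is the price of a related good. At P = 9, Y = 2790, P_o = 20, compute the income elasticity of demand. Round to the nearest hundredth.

Q_x = 48.7 − 4.1(9) + 0.0476(2790) − 1.4(20) = 48.7 − 36.9 + 132.804 − 28 = 116.604.
∂Q_x/∂Y = +0.0476, so E_I = 0.0476·(2790/116.604) ≈ 1.14.
E_I > 1: normal good (luxury).

1.14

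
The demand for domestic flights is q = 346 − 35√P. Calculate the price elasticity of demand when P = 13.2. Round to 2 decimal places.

At P = 13.2, q = 218.8387.
dq/dP = −35/(2√P) = −35/(2·3.6332).
Point elasticity E = (dq/dP)·(P/q) = -4.8167 × 13.2/218.8387 ≈ -0.29.
|E| < 1, so demand is inelastic at this price.

-0.29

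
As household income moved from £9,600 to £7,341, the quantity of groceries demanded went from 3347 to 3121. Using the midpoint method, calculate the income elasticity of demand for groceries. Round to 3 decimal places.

%ΔQ = (3121 − 3347)/[(3347+3121)/2] = -226/3234 ≈ -0.0699.
%ΔM = (7,341 − 9,600)/[(9,600+7,341)/2] = -2259/8470.5 ≈ -0.2667.
E_I = %ΔQ/%ΔM ≈ 0.262.
E_I ∈ (0,1): normal good (necessity).

0.262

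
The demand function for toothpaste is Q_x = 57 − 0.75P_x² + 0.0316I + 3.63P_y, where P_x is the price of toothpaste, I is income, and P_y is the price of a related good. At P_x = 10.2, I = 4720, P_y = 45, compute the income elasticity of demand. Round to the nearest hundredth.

0.51

Q_x = 57 − 0.75(10.2)² + 0.0316(4720) + 3.63(45) = 57 − 78.03 + 149.152 + 163.35 = 291.472.
∂Q_x/∂I = +0.0316, so E_I = 0.0316·(4720/291.472) ≈ 0.51.
E_I ∈ (0,1): normal good (necessity).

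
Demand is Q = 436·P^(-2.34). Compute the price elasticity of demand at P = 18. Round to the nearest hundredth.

For a Cobb–Douglas (constant-elasticity) form Q = A·P^α·…, the elasticity with respect to P equals the exponent α at every point.
Here the exponent on P is -2.34, so the price elasticity of demand is -2.34.

-2.34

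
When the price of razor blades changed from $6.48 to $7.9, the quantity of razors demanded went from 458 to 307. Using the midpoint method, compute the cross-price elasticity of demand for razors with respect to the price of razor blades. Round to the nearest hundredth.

%ΔQ_x = (307 − 458)/[(458+307)/2] = -151/382.5 ≈ -0.3948.
%ΔP_y = (7.9 − 6.48)/[(6.48+7.9)/2] ≈ 0.1975.
E_xy = -0.3948/0.1975 ≈ -2.00.
E_xy < 0, so razors and razor blades are complements.

-2.00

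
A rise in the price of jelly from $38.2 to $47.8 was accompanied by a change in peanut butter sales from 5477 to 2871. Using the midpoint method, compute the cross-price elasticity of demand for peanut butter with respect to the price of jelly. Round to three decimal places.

%ΔQ_x = (2871 − 5477)/[(5477+2871)/2] = -2606/4174 ≈ -0.6243.
%ΔP_y = (47.8 − 38.2)/[(38.2+47.8)/2] ≈ 0.2233.
E_xy = -0.6243/0.2233 ≈ -2.797.
E_xy < 0, so peanut butter and jelly are complements.

-2.797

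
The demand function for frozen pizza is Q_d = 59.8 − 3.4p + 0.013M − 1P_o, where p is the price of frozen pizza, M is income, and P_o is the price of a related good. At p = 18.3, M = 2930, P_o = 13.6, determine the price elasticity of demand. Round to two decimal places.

-2.82

Substituting, Q_d = 59.8 − 3.4(18.3) + 0.013(2930) − 1(13.6) = 59.8 − 62.22 + 38.09 − 13.6 = 22.07.
∂Q_d/∂p = −3.4, so E_p = (−3.4)·(18.3/22.07) ≈ -2.82.
|E_p| > 1: demand is elastic.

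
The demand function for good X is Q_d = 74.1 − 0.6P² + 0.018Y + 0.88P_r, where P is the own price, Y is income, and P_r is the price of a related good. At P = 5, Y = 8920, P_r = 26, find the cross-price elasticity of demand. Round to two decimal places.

First evaluate Q_d: 74.1 − 0.6(5)² + 0.018(8920) + 0.88(26) = 74.1 − 15 + 160.56 + 22.88 = 242.54.
∂Q_d/∂P_r = +0.88, so E_xy = 0.88·(26/242.54) ≈ 0.09.
E_xy > 0: the goods are substitutes.

0.09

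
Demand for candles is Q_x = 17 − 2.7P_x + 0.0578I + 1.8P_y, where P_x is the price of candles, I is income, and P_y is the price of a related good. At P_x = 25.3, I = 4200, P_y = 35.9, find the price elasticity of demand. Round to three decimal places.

Substituting, Q_x = 17 − 2.7(25.3) + 0.0578(4200) + 1.8(35.9) = 17 − 68.31 + 242.76 + 64.62 = 256.07.
∂Q_x/∂P_x = −2.7, so E_p = (−2.7)·(25.3/256.07) ≈ -0.267.
|E_p| < 1: demand is inelastic.

-0.267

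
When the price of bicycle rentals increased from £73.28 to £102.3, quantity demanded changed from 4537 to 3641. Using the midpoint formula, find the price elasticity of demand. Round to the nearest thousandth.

-0.663

%ΔQ = (3641 − 4537)/[(4537 + 3641)/2] = -896/4089 ≈ -0.2191.
%Δp = (102.3 − 73.28)/[(73.28 + 102.3)/2] = 29.02/87.79 ≈ 0.3306.
Arc elasticity E = %ΔQ/%Δp ≈ -0.2191/0.3306 ≈ -0.663.
|E| < 1: demand is inelastic over this range.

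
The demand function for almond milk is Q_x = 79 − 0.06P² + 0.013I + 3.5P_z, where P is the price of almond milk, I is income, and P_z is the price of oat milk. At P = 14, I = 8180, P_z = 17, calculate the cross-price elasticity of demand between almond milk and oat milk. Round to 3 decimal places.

Substituting, Q_x = 79 − 0.06(14)² + 0.013(8180) + 3.5(17) = 79 − 11.76 + 106.34 + 59.5 = 233.08.
∂Q_x/∂P_z = +3.5, so E_xy = 3.5·(17/233.08) ≈ 0.255.
E_xy > 0: the goods are substitutes.

0.255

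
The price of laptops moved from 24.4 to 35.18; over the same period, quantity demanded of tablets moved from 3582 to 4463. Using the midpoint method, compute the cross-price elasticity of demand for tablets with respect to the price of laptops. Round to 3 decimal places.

%ΔQ_x = (4463 − 3582)/[(3582+4463)/2] = 881/4022.5 ≈ 0.2190.
%ΔP_y = (35.18 − 24.4)/[(24.4+35.18)/2] ≈ 0.3619.
E_xy = 0.2190/0.3619 ≈ 0.605.
E_xy > 0, so tablets and laptops are substitutes.

0.605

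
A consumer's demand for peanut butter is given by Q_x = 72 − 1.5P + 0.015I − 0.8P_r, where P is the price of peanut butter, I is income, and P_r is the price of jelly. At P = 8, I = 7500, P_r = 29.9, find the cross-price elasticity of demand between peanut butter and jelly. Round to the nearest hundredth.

-0.16

First evaluate Q_x: 72 − 1.5(8) + 0.015(7500) − 0.8(29.9) = 72 − 12 + 112.5 − 23.92 = 148.58.
∂Q_x/∂P_r = −0.8, so E_xy = -0.8·(29.9/148.58) ≈ -0.16.
E_xy < 0: the goods are complements.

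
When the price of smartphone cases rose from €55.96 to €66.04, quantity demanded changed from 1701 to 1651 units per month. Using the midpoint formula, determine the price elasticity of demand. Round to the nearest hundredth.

-0.18

%ΔQ = (1651 − 1701)/[(1701 + 1651)/2] = -50/1676 ≈ -0.0298.
%ΔP = (66.04 − 55.96)/[(55.96 + 66.04)/2] = 10.08/61 ≈ 0.1652.
Arc elasticity E = %ΔQ/%ΔP ≈ -0.0298/0.1652 ≈ -0.18.
|E| < 1: demand is inelastic over this range.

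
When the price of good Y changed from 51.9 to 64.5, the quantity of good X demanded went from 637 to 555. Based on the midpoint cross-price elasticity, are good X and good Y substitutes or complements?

%ΔQ_x = (555 − 637)/[(637+555)/2] = -82/596 ≈ -0.1376.
%ΔP_y = (64.5 − 51.9)/[(51.9+64.5)/2] ≈ 0.2165.
E_xy = -0.1376/0.2165 ≈ -0.636.
E_xy < 0, so the goods are complements.

complements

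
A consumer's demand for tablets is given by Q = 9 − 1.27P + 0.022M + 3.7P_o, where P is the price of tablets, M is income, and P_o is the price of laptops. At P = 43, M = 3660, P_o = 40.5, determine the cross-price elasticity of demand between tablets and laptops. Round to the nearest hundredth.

0.81

At the given point, Q = 9 − 1.27(43) + 0.022(3660) + 3.7(40.5) = 9 − 54.61 + 80.52 + 149.85 = 184.76.
∂Q/∂P_o = +3.7, so E_xy = 3.7·(40.5/184.76) ≈ 0.81.
E_xy > 0: the goods are substitutes.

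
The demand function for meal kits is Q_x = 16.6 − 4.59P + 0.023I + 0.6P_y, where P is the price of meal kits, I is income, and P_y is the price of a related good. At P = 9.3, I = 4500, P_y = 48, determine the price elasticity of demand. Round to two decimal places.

At the given point, Q_x = 16.6 − 4.59(9.3) + 0.023(4500) + 0.6(48) = 16.6 − 42.687 + 103.5 + 28.8 = 106.213.
∂Q_x/∂P = −4.59, so E_p = (−4.59)·(9.3/106.213) ≈ -0.40.
|E_p| < 1: demand is inelastic.

-0.40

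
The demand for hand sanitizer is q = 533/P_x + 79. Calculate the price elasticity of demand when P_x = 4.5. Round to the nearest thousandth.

At P_x = 4.5, q = 197.4444.
dq/dP_x = −533/P_x² = −26.321.
Point elasticity E = (dq/dP_x)·(P_x/q) = -26.321 × 4.5/197.4444 ≈ -0.600.
|E| < 1, so demand is inelastic at this price.

-0.600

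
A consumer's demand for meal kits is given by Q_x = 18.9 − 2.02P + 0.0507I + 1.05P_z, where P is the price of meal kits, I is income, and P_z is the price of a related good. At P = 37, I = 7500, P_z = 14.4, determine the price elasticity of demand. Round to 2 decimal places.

-0.22

At the given point, Q_x = 18.9 − 2.02(37) + 0.0507(7500) + 1.05(14.4) = 18.9 − 74.74 + 380.25 + 15.12 = 339.53.
∂Q_x/∂P = −2.02, so E_p = (−2.02)·(37/339.53) ≈ -0.22.
|E_p| < 1: demand is inelastic.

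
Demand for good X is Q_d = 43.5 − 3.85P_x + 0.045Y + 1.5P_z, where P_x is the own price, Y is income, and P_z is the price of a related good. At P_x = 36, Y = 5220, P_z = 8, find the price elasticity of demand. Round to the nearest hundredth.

Substituting, Q_d = 43.5 − 3.85(36) + 0.045(5220) + 1.5(8) = 43.5 − 138.6 + 234.9 + 12 = 151.8.
∂Q_d/∂P_x = −3.85, so E_p = (−3.85)·(36/151.8) ≈ -0.91.
|E_p| < 1: demand is inelastic.

-0.91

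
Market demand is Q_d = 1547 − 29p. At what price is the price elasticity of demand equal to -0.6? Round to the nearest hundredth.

20.00

Set −bp/(a − bp) = −0.6 ⇒ bp = 0.6(a − bp) ⇒ bp(1+0.6) = 0.6·a.
p = 0.6·1547/(29·1.6) ≈ 20.00.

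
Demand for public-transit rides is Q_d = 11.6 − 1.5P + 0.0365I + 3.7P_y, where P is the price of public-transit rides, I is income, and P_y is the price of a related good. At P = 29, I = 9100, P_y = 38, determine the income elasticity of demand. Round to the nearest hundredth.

First evaluate Q_d: 11.6 − 1.5(29) + 0.0365(9100) + 3.7(38) = 11.6 − 43.5 + 332.15 + 140.6 = 440.85.
∂Q_d/∂I = +0.0365, so E_I = 0.0365·(9100/440.85) ≈ 0.75.
E_I ∈ (0,1): normal good (necessity).

0.75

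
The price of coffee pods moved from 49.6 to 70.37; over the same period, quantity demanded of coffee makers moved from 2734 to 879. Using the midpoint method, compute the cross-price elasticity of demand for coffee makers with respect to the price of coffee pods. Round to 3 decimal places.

%ΔQ_x = (879 − 2734)/[(2734+879)/2] = -1855/1806.5 ≈ -1.0268.
%ΔP_y = (70.37 − 49.6)/[(49.6+70.37)/2] ≈ 0.3463.
E_xy = -1.0268/0.3463 ≈ -2.966.
E_xy < 0, so coffee makers and coffee pods are complements.

-2.966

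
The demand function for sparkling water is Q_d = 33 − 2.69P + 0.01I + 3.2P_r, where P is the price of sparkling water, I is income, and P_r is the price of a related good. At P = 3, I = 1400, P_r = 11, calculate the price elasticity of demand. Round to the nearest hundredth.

-0.11

First evaluate Q_d: 33 − 2.69(3) + 0.01(1400) + 3.2(11) = 33 − 8.07 + 14 + 35.2 = 74.13.
∂Q_d/∂P = −2.69, so E_p = (−2.69)·(3/74.13) ≈ -0.11.
|E_p| < 1: demand is inelastic.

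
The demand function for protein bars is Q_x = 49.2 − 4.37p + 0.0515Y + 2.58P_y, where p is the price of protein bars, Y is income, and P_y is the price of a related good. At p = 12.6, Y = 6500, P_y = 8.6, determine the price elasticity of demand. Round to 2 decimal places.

Evaluating quantity at (p, Y, P_y) gives Q_x = 49.2 − 4.37(12.6) + 0.0515(6500) + 2.58(8.6) = 49.2 − 55.062 + 334.75 + 22.188 = 351.076.
∂Q_x/∂p = −4.37, so E_p = (−4.37)·(12.6/351.076) ≈ -0.16.
|E_p| < 1: demand is inelastic.

-0.16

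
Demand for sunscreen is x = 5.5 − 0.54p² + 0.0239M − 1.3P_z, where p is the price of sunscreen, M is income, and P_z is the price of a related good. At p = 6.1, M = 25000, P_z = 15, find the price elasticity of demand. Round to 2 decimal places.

At the given point, x = 5.5 − 0.54(6.1)² + 0.0239(25000) − 1.3(15) = 5.5 − 20.0934 + 597.5 − 19.5 = 563.4066.
∂x/∂p = −2·0.54·p = -6.588, so E_p = -6.588·(6.1/563.4066) ≈ -0.07.
|E_p| < 1: demand is inelastic.

-0.07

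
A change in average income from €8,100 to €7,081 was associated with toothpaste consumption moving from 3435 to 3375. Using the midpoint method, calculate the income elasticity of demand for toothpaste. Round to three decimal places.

0.131

%ΔQ = (3375 − 3435)/[(3435+3375)/2] = -60/3405 ≈ -0.0176.
%ΔY = (7,081 − 8,100)/[(8,100+7,081)/2] = -1019/7590.5 ≈ -0.1342.
E_I = %ΔQ/%ΔY ≈ 0.131.
E_I ∈ (0,1): normal good (necessity).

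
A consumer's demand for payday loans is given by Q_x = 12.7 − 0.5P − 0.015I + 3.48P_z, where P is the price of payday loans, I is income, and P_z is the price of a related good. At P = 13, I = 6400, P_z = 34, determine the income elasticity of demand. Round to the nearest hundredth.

Substituting, Q_x = 12.7 − 0.5(13) − 0.015(6400) + 3.48(34) = 12.7 − 6.5 − 96 + 118.32 = 28.52.
∂Q_x/∂I = −0.015, so E_I = -0.015·(6400/28.52) ≈ -3.37.
E_I < 0: inferior good.

-3.37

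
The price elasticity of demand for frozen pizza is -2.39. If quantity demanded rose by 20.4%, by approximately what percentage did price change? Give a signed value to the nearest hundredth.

%ΔQ ≈ E × %ΔP ⇒ %ΔP = %ΔQ / E = (20.4%)/(-2.39) ≈ -8.54%.

-8.54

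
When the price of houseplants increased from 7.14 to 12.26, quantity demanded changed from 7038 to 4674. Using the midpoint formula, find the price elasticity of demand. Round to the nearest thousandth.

-0.765

%ΔQ = (4674 − 7038)/[(7038 + 4674)/2] = -2364/5856 ≈ -0.4037.
%ΔP = (12.26 − 7.14)/[(7.14 + 12.26)/2] = 5.12/9.7 ≈ 0.5278.
Arc elasticity E = %ΔQ/%ΔP ≈ -0.4037/0.5278 ≈ -0.765.
|E| < 1: demand is inelastic over this range.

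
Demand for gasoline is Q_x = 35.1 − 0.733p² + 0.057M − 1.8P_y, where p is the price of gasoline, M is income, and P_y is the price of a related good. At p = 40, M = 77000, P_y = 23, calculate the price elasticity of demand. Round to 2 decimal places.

-0.73

First evaluate Q_x: 35.1 − 0.733(40)² + 0.057(77000) − 1.8(23) = 35.1 − 1172.8 + 4389 − 41.4 = 3209.9.
∂Q_x/∂p = −2·0.733·p = -58.64, so E_p = -58.64·(40/3209.9) ≈ -0.73.
|E_p| < 1: demand is inelastic.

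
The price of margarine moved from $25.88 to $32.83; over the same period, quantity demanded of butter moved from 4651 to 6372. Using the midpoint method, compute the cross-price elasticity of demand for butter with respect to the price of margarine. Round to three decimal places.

%ΔQ_x = (6372 − 4651)/[(4651+6372)/2] = 1721/5511.5 ≈ 0.3123.
%ΔP_y = (32.83 − 25.88)/[(25.88+32.83)/2] ≈ 0.2368.
E_xy = 0.3123/0.2368 ≈ 1.319.
E_xy > 0, so butter and margarine are substitutes.

1.319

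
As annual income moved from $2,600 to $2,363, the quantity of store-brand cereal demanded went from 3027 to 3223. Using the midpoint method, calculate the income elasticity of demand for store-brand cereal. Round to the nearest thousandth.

-0.657

%ΔQ = (3223 − 3027)/[(3027+3223)/2] = 196/3125 ≈ 0.0627.
%ΔI = (2,363 − 2,600)/[(2,600+2,363)/2] = -237/2481.5 ≈ -0.0955.
E_I = %ΔQ/%ΔI ≈ -0.657.
E_I < 0: inferior good.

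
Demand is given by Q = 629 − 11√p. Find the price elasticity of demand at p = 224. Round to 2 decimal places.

At p = 224, Q = 464.3671.
dQ/dp = −11/(2√p) = −11/(2·14.9666).
Point elasticity E = (dQ/dp)·(p/Q) = -0.3675 × 224/464.3671 ≈ -0.18.
|E| < 1, so demand is inelastic at this price.

-0.18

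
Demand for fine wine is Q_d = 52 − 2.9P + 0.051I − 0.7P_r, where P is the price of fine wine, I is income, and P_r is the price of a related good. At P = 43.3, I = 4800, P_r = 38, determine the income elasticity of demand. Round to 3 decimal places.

Substituting, Q_d = 52 − 2.9(43.3) + 0.051(4800) − 0.7(38) = 52 − 125.57 + 244.8 − 26.6 = 144.63.
∂Q_d/∂I = +0.051, so E_I = 0.051·(4800/144.63) ≈ 1.693.
E_I > 1: normal good (luxury).

1.693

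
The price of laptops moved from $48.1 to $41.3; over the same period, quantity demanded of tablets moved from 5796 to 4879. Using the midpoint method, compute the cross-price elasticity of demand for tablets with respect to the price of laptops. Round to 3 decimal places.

%ΔQ_x = (4879 − 5796)/[(5796+4879)/2] = -917/5337.5 ≈ -0.1718.
%ΔP_y = (41.3 − 48.1)/[(48.1+41.3)/2] ≈ -0.1521.
E_xy = -0.1718/-0.1521 ≈ 1.129.
E_xy > 0, so tablets and laptops are substitutes.

1.129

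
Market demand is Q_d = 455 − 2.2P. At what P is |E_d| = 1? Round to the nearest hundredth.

103.41

For linear demand Q_d = a − bP, E = −bP/(a − bP). |E| = 1 ⇒ bP = a − bP ⇒ P = a/(2b).
P = 455/(2·2.2) ≈ 103.41.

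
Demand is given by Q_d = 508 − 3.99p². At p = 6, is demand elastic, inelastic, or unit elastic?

At p = 6, Q_d = 364.36.
dQ_d/dp = −2·3.99·p = −47.88.
Point elasticity E = (dQ_d/dp)·(p/Q_d) = -47.88 × 6/364.36 ≈ -0.788.
|E| ≈ 0.788 < 1, so demand is inelastic.

inelastic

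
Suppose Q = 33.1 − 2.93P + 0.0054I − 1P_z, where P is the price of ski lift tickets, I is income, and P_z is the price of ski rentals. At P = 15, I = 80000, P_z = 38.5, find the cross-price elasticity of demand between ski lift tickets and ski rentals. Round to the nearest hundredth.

-0.10

At the given point, Q = 33.1 − 2.93(15) + 0.0054(80000) − 1(38.5) = 33.1 − 43.95 + 432 − 38.5 = 382.65.
∂Q/∂P_z = −1, so E_xy = -1·(38.5/382.65) ≈ -0.10.
E_xy < 0: the goods are complements.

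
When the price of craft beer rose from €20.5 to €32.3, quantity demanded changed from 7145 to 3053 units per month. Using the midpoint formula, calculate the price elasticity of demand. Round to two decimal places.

%Δq = (3053 − 7145)/[(7145 + 3053)/2] = -4092/5099 ≈ -0.8025.
%Δp = (32.3 − 20.5)/[(20.5 + 32.3)/2] = 11.8/26.4 ≈ 0.4470.
Arc elasticity E = %Δq/%Δp ≈ -0.8025/0.4470 ≈ -1.80.
|E| > 1: demand is elastic over this range.

-1.80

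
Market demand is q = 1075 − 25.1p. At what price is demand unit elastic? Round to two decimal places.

21.41

For linear demand q = a − bp, E = −bp/(a − bp). |E| = 1 ⇒ bp = a − bp ⇒ p = a/(2b).
p = 1075/(2·25.1) ≈ 21.41.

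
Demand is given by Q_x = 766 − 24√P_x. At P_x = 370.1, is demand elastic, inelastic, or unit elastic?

inelastic

At P_x = 370.1, Q_x = 304.2884.
dQ_x/dP_x = −24/(2√P_x) = −24/(2·19.238).
Point elasticity E = (dQ_x/dP_x)·(P_x/Q_x) = -0.6238 × 370.1/304.2884 ≈ -0.759.
|E| ≈ 0.759 < 1, so demand is inelastic.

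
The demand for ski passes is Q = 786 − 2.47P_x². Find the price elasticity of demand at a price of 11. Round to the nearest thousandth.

-1.227

At P_x = 11, Q = 487.13.
dQ/dP_x = −2·2.47·P_x = −54.34.
Point elasticity E = (dQ/dP_x)·(P_x/Q) = -54.34 × 11/487.13 ≈ -1.227.
|E| > 1, so demand is elastic at this price.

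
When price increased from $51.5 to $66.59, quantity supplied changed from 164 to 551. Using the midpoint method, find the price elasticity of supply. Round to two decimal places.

%ΔQ = (551 − 164)/[(164 + 551)/2] = 387/357.5 ≈ 1.0825.
%Δp = (66.59 − 51.5)/[(51.5 + 66.59)/2] = 15.09/59.045 ≈ 0.2556.
Arc elasticity E = %ΔQ/%Δp ≈ 1.0825/0.2556 ≈ 4.24.
|E| > 1: supply is elastic over this range.

4.24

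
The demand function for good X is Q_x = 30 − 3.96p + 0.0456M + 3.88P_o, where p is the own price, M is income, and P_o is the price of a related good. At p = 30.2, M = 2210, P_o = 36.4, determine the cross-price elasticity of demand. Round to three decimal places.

0.927

Evaluating quantity at (p, M, P_o) gives Q_x = 30 − 3.96(30.2) + 0.0456(2210) + 3.88(36.4) = 30 − 119.592 + 100.776 + 141.232 = 152.416.
∂Q_x/∂P_o = +3.88, so E_xy = 3.88·(36.4/152.416) ≈ 0.927.
E_xy > 0: the goods are substitutes.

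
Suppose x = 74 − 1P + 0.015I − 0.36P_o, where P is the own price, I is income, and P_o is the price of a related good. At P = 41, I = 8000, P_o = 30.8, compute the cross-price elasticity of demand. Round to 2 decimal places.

x = 74 − 1(41) + 0.015(8000) − 0.36(30.8) = 74 − 41 + 120 − 11.088 = 141.912.
∂x/∂P_o = −0.36, so E_xy = -0.36·(30.8/141.912) ≈ -0.08.
E_xy < 0: the goods are complements.

-0.08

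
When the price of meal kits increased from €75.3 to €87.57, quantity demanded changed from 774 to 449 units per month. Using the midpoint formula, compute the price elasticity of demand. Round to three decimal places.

%Δq = (449 − 774)/[(774 + 449)/2] = -325/611.5 ≈ -0.5315.
%Δp = (87.57 − 75.3)/[(75.3 + 87.57)/2] = 12.27/81.435 ≈ 0.1507.
Arc elasticity E = %Δq/%Δp ≈ -0.5315/0.1507 ≈ -3.527.
|E| > 1: demand is elastic over this range.

-3.527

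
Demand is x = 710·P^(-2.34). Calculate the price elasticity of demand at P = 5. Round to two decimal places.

-2.34

For a Cobb–Douglas (constant-elasticity) form x = A·P^α·…, the elasticity with respect to P equals the exponent α at every point.
Here the exponent on P is -2.34, so the price elasticity of demand is -2.34.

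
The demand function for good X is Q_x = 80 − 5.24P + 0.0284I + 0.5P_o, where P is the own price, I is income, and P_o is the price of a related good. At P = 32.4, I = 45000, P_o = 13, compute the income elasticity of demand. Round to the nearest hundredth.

1.07

At the given point, Q_x = 80 − 5.24(32.4) + 0.0284(45000) + 0.5(13) = 80 − 169.776 + 1278 + 6.5 = 1194.724.
∂Q_x/∂I = +0.0284, so E_I = 0.0284·(45000/1194.724) ≈ 1.07.
E_I > 1: normal good (luxury).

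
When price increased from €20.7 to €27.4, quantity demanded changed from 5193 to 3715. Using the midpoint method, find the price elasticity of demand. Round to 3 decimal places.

-1.191

%Δq = (3715 − 5193)/[(5193 + 3715)/2] = -1478/4454 ≈ -0.3318.
%ΔP = (27.4 − 20.7)/[(20.7 + 27.4)/2] = 6.7/24.05 ≈ 0.2786.
Arc elasticity E = %Δq/%ΔP ≈ -0.3318/0.2786 ≈ -1.191.
|E| > 1: demand is elastic over this range.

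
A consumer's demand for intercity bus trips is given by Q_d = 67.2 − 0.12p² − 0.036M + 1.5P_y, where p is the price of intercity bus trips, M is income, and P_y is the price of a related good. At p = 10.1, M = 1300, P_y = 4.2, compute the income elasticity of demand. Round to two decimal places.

-3.24

Substituting, Q_d = 67.2 − 0.12(10.1)² − 0.036(1300) + 1.5(4.2) = 67.2 − 12.2412 − 46.8 + 6.3 = 14.4588.
∂Q_d/∂M = −0.036, so E_I = -0.036·(1300/14.4588) ≈ -3.24.
E_I < 0: inferior good.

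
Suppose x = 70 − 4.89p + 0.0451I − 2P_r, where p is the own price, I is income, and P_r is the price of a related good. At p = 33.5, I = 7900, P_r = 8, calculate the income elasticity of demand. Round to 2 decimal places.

At the given point, x = 70 − 4.89(33.5) + 0.0451(7900) − 2(8) = 70 − 163.815 + 356.29 − 16 = 246.475.
∂x/∂I = +0.0451, so E_I = 0.0451·(7900/246.475) ≈ 1.45.
E_I > 1: normal good (luxury).

1.45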